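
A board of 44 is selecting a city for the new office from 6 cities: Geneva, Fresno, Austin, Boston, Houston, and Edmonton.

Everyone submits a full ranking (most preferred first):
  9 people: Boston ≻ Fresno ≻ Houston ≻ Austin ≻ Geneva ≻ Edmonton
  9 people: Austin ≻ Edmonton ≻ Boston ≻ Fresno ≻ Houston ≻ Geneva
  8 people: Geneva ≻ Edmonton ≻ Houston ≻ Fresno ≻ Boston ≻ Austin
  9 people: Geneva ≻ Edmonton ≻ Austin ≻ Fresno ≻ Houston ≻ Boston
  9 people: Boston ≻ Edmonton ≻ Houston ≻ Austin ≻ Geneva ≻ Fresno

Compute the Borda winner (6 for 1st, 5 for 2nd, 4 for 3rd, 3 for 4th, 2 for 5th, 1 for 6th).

Edmonton

Geneva: 9×2 + 9×1 + 8×6 + 9×6 + 9×2 = 147
Fresno: 9×5 + 9×3 + 8×3 + 9×3 + 9×1 = 132
Austin: 9×3 + 9×6 + 8×1 + 9×4 + 9×3 = 152
Boston: 9×6 + 9×4 + 8×2 + 9×1 + 9×6 = 169
Houston: 9×4 + 9×2 + 8×4 + 9×2 + 9×4 = 140
Edmonton: 9×1 + 9×5 + 8×5 + 9×5 + 9×5 = 184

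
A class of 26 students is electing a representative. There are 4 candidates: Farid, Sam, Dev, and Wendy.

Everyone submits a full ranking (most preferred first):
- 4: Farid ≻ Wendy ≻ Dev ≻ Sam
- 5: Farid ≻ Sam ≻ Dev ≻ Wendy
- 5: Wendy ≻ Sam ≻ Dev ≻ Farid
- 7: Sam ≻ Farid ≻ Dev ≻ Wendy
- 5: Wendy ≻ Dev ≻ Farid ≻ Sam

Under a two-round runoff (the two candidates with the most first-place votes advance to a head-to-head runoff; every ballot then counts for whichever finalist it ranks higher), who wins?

Farid

Round 1 first-place votes: Farid 9, Sam 7, Dev 0, Wendy 10. Wendy and Farid advance.
Runoff: Wendy is ranked above Farid on 10 ballots, Farid above Wendy on 16.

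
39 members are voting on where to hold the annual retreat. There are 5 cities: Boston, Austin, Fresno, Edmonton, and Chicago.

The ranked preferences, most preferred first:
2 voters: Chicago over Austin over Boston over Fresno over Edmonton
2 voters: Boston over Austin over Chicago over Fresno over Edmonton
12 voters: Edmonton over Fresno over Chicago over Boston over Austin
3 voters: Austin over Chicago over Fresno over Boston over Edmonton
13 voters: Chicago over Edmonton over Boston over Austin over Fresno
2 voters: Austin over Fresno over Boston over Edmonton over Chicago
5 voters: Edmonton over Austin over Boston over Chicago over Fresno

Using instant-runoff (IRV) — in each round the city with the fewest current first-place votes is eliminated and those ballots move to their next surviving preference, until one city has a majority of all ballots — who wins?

Chicago

Round 1: Boston 2, Austin 5, Fresno 0, Edmonton 17, Chicago 15. Fresno eliminated.
Round 2: Boston 2, Austin 5, Edmonton 17, Chicago 15. Boston eliminated.
Round 3: Austin 7, Edmonton 17, Chicago 15. Austin eliminated.
Round 4: Edmonton 19, Chicago 20. Chicago has a majority (≥20).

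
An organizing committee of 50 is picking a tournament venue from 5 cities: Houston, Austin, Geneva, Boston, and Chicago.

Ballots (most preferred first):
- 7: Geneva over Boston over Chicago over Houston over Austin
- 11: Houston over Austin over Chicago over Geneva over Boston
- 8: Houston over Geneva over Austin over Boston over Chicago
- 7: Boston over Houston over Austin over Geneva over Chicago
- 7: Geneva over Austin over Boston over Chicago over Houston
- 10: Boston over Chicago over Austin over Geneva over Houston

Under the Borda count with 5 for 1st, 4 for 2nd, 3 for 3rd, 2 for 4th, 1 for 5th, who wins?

Houston: 7×2 + 11×5 + 8×5 + 7×4 + 7×1 + 10×1 = 154
Austin: 7×1 + 11×4 + 8×3 + 7×3 + 7×4 + 10×3 = 154
Geneva: 7×5 + 11×2 + 8×4 + 7×2 + 7×5 + 10×2 = 158
Boston: 7×4 + 11×1 + 8×2 + 7×5 + 7×3 + 10×5 = 161
Chicago: 7×3 + 11×3 + 8×1 + 7×1 + 7×2 + 10×4 = 123

Boston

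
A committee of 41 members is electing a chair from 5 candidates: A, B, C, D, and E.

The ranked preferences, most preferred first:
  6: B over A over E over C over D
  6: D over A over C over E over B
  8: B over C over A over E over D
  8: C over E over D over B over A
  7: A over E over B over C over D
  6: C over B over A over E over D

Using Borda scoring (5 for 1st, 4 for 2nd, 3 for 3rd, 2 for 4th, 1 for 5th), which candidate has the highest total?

A: 6×4 + 6×4 + 8×3 + 8×1 + 7×5 + 6×3 = 133
B: 6×5 + 6×1 + 8×5 + 8×2 + 7×3 + 6×4 = 137
C: 6×2 + 6×3 + 8×4 + 8×5 + 7×2 + 6×5 = 146
D: 6×1 + 6×5 + 8×1 + 8×3 + 7×1 + 6×1 = 81
E: 6×3 + 6×2 + 8×2 + 8×4 + 7×4 + 6×2 = 118

C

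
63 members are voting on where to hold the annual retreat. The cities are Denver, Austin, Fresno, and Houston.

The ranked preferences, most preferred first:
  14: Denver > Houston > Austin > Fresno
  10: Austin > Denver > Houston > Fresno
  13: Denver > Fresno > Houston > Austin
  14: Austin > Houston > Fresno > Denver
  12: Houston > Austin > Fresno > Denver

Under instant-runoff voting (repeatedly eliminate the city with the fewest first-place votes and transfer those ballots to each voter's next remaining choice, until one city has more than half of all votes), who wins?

Round 1: Denver 27, Austin 24, Fresno 0, Houston 12. Fresno eliminated.
Round 2: Denver 27, Austin 24, Houston 12. Houston eliminated.
Round 3: Denver 27, Austin 36. Austin has a majority (≥32).

Austin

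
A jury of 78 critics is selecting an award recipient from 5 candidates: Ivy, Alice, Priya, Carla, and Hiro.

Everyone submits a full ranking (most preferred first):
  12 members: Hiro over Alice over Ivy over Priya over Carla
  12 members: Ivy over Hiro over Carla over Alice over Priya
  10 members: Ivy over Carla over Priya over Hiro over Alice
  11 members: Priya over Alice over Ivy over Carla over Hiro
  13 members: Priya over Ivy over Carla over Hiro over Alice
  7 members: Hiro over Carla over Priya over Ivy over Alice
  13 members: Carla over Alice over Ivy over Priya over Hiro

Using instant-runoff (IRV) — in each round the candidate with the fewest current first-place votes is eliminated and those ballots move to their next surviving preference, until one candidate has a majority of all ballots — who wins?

Ivy

Round 1: Ivy 22, Alice 0, Priya 24, Carla 13, Hiro 19. Alice eliminated.
Round 2: Ivy 22, Priya 24, Carla 13, Hiro 19. Carla eliminated.
Round 3: Ivy 35, Priya 24, Hiro 19. Hiro eliminated.
Round 4: Ivy 47, Priya 31. Ivy has a majority (≥40).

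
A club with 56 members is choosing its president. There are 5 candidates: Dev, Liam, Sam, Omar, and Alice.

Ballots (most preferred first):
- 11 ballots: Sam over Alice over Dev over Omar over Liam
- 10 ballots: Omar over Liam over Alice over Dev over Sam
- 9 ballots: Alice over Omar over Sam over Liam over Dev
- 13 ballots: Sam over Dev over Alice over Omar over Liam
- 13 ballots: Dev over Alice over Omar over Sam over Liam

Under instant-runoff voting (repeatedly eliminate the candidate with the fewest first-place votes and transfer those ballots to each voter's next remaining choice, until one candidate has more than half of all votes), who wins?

Round 1: Dev 13, Liam 0, Sam 24, Omar 10, Alice 9. Liam eliminated.
Round 2: Dev 13, Sam 24, Omar 10, Alice 9. Alice eliminated.
Round 3: Dev 13, Sam 24, Omar 19. Dev eliminated.
Round 4: Sam 24, Omar 32. Omar has a majority (≥29).

Omar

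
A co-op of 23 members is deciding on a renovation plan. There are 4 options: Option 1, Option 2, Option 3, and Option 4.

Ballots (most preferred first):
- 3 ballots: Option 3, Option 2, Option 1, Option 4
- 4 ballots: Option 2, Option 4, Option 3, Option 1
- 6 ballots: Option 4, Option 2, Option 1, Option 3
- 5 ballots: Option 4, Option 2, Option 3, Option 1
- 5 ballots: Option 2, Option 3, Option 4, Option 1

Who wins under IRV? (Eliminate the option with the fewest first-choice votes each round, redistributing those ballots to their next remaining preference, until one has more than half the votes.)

Option 2

Round 1: Option 1 0, Option 2 9, Option 3 3, Option 4 11. Option 1 eliminated.
Round 2: Option 2 9, Option 3 3, Option 4 11. Option 3 eliminated.
Round 3: Option 2 12, Option 4 11. Option 2 has a majority (≥12).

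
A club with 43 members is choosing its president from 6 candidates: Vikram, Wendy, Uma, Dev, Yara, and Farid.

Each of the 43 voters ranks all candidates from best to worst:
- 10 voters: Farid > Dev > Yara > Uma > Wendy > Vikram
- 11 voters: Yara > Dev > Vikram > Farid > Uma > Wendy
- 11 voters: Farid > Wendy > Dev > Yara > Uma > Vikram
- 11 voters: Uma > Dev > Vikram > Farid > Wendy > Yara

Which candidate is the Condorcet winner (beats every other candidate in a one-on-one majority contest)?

Dev

Dev vs Vikram: 43–0
Dev vs Wendy: 32–11
Dev vs Uma: 32–11
Dev vs Yara: 32–11
Dev vs Farid: 22–21
Dev beats every other candidate.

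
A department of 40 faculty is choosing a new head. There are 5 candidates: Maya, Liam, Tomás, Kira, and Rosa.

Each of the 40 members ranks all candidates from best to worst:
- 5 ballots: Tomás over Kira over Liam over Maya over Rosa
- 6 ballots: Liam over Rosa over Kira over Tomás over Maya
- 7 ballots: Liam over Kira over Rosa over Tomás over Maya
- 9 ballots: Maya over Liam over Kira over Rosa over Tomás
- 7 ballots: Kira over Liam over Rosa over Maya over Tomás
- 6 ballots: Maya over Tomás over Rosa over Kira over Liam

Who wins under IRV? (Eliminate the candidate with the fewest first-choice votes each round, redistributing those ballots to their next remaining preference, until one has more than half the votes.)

Liam

Round 1: Maya 15, Liam 13, Tomás 5, Kira 7, Rosa 0. Rosa eliminated.
Round 2: Maya 15, Liam 13, Tomás 5, Kira 7. Tomás eliminated.
Round 3: Maya 15, Liam 13, Kira 12. Kira eliminated.
Round 4: Maya 15, Liam 25. Liam has a majority (≥21).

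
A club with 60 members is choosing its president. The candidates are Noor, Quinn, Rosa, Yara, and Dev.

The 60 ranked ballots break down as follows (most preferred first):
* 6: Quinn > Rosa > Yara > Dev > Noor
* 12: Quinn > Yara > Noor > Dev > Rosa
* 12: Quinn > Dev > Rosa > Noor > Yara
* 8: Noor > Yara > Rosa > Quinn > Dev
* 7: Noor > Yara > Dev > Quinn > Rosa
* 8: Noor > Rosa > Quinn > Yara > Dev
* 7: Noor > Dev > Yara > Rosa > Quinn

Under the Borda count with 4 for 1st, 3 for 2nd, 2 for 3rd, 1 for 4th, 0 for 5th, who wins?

Noor

Noor: 6×0 + 12×2 + 12×1 + 8×4 + 7×4 + 8×4 + 7×4 = 156
Quinn: 6×4 + 12×4 + 12×4 + 8×1 + 7×1 + 8×2 + 7×0 = 151
Rosa: 6×3 + 12×0 + 12×2 + 8×2 + 7×0 + 8×3 + 7×1 = 89
Yara: 6×2 + 12×3 + 12×0 + 8×3 + 7×3 + 8×1 + 7×2 = 115
Dev: 6×1 + 12×1 + 12×3 + 8×0 + 7×2 + 8×0 + 7×3 = 89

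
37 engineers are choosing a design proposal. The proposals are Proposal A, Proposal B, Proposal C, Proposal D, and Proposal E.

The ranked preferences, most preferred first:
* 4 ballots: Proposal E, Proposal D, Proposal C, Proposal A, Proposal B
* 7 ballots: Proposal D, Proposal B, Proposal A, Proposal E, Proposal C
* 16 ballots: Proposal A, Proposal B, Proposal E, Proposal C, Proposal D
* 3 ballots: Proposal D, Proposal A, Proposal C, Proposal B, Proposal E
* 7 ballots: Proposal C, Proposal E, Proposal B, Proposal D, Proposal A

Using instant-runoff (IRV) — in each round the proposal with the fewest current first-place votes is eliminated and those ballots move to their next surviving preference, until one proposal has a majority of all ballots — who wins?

Proposal D

Round 1: Proposal A 16, Proposal B 0, Proposal C 7, Proposal D 10, Proposal E 4. Proposal B eliminated.
Round 2: Proposal A 16, Proposal C 7, Proposal D 10, Proposal E 4. Proposal E eliminated.
Round 3: Proposal A 16, Proposal C 7, Proposal D 14. Proposal C eliminated.
Round 4: Proposal A 16, Proposal D 21. Proposal D has a majority (≥19).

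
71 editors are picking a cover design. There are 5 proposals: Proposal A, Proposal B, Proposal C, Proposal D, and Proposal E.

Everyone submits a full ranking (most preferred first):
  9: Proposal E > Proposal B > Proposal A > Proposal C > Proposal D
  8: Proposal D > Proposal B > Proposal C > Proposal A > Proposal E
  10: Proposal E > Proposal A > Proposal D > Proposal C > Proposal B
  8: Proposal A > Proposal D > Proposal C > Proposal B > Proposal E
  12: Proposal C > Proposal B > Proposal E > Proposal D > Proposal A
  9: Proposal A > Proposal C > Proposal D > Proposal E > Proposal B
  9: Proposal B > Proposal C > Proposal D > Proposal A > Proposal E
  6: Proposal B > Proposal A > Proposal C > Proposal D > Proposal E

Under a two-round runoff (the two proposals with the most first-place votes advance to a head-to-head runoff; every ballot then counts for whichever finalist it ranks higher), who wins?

Proposal A

Round 1 first-place votes: Proposal A 17, Proposal B 15, Proposal C 12, Proposal D 8, Proposal E 19. Proposal E and Proposal A advance.
Runoff: Proposal E is ranked above Proposal A on 31 ballots, Proposal A above Proposal E on 40.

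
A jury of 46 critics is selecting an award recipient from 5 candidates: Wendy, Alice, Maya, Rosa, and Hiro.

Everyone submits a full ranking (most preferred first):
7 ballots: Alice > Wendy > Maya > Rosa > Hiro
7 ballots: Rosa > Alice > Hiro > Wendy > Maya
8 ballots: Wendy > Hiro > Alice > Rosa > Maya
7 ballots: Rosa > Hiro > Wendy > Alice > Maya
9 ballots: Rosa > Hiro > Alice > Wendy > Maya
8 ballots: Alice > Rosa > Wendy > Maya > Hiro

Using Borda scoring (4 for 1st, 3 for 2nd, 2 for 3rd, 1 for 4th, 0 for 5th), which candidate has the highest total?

Rosa

Wendy: 7×3 + 7×1 + 8×4 + 7×2 + 9×1 + 8×2 = 99
Alice: 7×4 + 7×3 + 8×2 + 7×1 + 9×2 + 8×4 = 122
Maya: 7×2 + 7×0 + 8×0 + 7×0 + 9×0 + 8×1 = 22
Rosa: 7×1 + 7×4 + 8×1 + 7×4 + 9×4 + 8×3 = 131
Hiro: 7×0 + 7×2 + 8×3 + 7×3 + 9×3 + 8×0 = 86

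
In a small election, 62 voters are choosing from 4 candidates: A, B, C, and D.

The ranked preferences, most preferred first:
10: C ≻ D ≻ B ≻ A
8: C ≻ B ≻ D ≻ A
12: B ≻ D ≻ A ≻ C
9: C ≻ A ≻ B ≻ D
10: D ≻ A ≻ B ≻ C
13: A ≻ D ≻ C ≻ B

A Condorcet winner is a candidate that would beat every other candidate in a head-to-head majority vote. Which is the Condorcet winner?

D

D vs A: 40–22
D vs B: 33–29
D vs C: 35–27
D beats every other candidate.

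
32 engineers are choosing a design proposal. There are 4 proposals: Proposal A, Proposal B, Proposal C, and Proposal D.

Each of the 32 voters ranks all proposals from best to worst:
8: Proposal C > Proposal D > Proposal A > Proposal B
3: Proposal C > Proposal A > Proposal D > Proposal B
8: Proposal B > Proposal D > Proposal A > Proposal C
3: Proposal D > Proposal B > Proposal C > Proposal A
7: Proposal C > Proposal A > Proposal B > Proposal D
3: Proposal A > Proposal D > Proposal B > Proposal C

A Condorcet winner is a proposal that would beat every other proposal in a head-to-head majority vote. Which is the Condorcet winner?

Proposal C vs Proposal A: 21–11
Proposal C vs Proposal B: 18–14
Proposal C vs Proposal D: 18–14
Proposal C beats every other proposal.

Proposal C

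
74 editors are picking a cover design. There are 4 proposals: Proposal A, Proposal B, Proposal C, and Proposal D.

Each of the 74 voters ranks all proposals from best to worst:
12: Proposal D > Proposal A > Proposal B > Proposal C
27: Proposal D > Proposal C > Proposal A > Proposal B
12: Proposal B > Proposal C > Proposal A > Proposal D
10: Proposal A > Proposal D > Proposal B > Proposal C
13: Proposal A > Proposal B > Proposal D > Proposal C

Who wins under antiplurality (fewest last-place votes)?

Last-place votes: Proposal A 0, Proposal B 27, Proposal C 35, Proposal D 12.

Proposal A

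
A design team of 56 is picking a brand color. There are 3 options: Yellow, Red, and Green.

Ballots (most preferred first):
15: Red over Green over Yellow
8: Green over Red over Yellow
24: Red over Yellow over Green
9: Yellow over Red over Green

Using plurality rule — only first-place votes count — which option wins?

First-place votes: Yellow 9, Red 39, Green 8.

Red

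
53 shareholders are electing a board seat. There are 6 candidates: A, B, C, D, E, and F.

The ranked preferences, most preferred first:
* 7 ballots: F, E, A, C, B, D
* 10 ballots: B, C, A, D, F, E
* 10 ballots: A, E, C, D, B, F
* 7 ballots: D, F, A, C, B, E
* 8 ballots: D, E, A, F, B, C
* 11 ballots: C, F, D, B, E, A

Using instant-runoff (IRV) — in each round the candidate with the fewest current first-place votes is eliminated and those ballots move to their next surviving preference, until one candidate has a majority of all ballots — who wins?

A

Round 1: A 10, B 10, C 11, D 15, E 0, F 7. E eliminated.
Round 2: A 10, B 10, C 11, D 15, F 7. F eliminated.
Round 3: A 17, B 10, C 11, D 15. B eliminated.
Round 4: A 17, C 21, D 15. D eliminated.
Round 5: A 32, C 21. A has a majority (≥27).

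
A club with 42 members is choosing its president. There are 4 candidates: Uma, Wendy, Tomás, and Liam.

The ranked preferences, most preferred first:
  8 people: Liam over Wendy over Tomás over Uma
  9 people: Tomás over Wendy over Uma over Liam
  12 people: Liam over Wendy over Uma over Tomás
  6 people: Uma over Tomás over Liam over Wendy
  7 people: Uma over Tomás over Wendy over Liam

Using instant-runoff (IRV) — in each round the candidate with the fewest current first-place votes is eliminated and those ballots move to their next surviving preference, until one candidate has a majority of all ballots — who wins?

Uma

Round 1: Uma 13, Wendy 0, Tomás 9, Liam 20. Wendy eliminated.
Round 2: Uma 13, Tomás 9, Liam 20. Tomás eliminated.
Round 3: Uma 22, Liam 20. Uma has a majority (≥22).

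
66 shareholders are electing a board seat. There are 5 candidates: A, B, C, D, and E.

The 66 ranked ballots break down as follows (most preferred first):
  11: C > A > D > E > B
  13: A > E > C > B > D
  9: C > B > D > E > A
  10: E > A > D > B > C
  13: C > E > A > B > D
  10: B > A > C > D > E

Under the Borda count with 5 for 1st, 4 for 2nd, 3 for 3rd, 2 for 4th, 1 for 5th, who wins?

C

A: 11×4 + 13×5 + 9×1 + 10×4 + 13×3 + 10×4 = 237
B: 11×1 + 13×2 + 9×4 + 10×2 + 13×2 + 10×5 = 169
C: 11×5 + 13×3 + 9×5 + 10×1 + 13×5 + 10×3 = 244
D: 11×3 + 13×1 + 9×3 + 10×3 + 13×1 + 10×2 = 136
E: 11×2 + 13×4 + 9×2 + 10×5 + 13×4 + 10×1 = 204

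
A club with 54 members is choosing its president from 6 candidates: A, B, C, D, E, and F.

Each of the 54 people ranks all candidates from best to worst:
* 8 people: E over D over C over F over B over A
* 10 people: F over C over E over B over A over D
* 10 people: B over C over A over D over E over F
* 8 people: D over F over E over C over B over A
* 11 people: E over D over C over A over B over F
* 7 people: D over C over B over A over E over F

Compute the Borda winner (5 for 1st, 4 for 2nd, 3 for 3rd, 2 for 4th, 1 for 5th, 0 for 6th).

C

A: 8×0 + 10×1 + 10×3 + 8×0 + 11×2 + 7×2 = 76
B: 8×1 + 10×2 + 10×5 + 8×1 + 11×1 + 7×3 = 118
C: 8×3 + 10×4 + 10×4 + 8×2 + 11×3 + 7×4 = 181
D: 8×4 + 10×0 + 10×2 + 8×5 + 11×4 + 7×5 = 171
E: 8×5 + 10×3 + 10×1 + 8×3 + 11×5 + 7×1 = 166
F: 8×2 + 10×5 + 10×0 + 8×4 + 11×0 + 7×0 = 98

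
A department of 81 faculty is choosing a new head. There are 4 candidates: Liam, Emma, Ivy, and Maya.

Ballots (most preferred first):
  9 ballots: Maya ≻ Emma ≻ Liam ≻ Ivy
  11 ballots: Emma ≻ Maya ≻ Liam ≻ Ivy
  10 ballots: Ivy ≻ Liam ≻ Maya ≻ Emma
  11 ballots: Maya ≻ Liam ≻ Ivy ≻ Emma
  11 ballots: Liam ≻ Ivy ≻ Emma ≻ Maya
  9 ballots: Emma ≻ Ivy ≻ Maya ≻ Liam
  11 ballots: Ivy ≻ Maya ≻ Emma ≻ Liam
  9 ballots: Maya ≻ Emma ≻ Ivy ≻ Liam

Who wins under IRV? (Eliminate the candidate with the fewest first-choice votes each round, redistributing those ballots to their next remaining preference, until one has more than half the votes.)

Round 1: Liam 11, Emma 20, Ivy 21, Maya 29. Liam eliminated.
Round 2: Emma 20, Ivy 32, Maya 29. Emma eliminated.
Round 3: Ivy 41, Maya 40. Ivy has a majority (≥41).

Ivy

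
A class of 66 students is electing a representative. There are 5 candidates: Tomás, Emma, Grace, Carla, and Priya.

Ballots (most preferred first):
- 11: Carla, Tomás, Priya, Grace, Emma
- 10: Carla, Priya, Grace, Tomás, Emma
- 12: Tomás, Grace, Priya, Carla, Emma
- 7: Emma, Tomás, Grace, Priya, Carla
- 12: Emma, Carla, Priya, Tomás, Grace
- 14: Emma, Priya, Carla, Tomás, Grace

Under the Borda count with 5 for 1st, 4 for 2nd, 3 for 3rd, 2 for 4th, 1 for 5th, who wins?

Carla

Tomás: 11×4 + 10×2 + 12×5 + 7×4 + 12×2 + 14×2 = 204
Emma: 11×1 + 10×1 + 12×1 + 7×5 + 12×5 + 14×5 = 198
Grace: 11×2 + 10×3 + 12×4 + 7×3 + 12×1 + 14×1 = 147
Carla: 11×5 + 10×5 + 12×2 + 7×1 + 12×4 + 14×3 = 226
Priya: 11×3 + 10×4 + 12×3 + 7×2 + 12×3 + 14×4 = 215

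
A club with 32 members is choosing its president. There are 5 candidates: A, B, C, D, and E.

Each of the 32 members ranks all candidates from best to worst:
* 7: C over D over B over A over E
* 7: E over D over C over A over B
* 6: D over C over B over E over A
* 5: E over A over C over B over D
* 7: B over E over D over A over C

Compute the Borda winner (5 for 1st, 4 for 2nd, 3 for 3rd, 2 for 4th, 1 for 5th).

D

A: 7×2 + 7×2 + 6×1 + 5×4 + 7×2 = 68
B: 7×3 + 7×1 + 6×3 + 5×2 + 7×5 = 91
C: 7×5 + 7×3 + 6×4 + 5×3 + 7×1 = 102
D: 7×4 + 7×4 + 6×5 + 5×1 + 7×3 = 112
E: 7×1 + 7×5 + 6×2 + 5×5 + 7×4 = 107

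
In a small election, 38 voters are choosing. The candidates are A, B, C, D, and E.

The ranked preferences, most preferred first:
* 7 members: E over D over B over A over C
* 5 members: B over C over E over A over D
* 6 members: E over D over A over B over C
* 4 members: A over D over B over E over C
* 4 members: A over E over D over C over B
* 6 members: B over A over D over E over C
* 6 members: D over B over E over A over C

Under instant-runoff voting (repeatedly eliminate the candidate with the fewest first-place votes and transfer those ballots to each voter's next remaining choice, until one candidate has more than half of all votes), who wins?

B

Round 1: A 8, B 11, C 0, D 6, E 13. C eliminated.
Round 2: A 8, B 11, D 6, E 13. D eliminated.
Round 3: A 8, B 17, E 13. A eliminated.
Round 4: B 21, E 17. B has a majority (≥20).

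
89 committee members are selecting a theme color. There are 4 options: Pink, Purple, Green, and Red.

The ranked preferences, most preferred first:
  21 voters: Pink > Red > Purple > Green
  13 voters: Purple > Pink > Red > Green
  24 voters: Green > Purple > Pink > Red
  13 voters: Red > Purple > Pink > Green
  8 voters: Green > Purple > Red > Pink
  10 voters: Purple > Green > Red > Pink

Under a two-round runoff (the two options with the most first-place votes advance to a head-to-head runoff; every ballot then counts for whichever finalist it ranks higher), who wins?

Purple

Round 1 first-place votes: Pink 21, Purple 23, Green 32, Red 13. Green and Purple advance.
Runoff: Green is ranked above Purple on 32 ballots, Purple above Green on 57.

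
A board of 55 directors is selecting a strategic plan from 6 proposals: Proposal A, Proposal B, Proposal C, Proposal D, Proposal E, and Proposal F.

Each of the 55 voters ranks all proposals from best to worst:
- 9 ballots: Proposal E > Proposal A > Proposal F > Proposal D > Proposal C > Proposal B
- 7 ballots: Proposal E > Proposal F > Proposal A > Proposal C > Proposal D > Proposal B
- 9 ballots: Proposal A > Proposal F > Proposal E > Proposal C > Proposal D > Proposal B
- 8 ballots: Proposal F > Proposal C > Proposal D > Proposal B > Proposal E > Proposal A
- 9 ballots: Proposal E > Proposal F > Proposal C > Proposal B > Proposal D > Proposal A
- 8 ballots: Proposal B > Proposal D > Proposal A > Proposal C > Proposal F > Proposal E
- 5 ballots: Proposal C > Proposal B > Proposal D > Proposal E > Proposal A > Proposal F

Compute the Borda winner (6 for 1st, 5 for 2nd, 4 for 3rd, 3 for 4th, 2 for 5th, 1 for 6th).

Proposal A: 9×5 + 7×4 + 9×6 + 8×1 + 9×1 + 8×4 + 5×2 = 186
Proposal B: 9×1 + 7×1 + 9×1 + 8×3 + 9×3 + 8×6 + 5×5 = 149
Proposal C: 9×2 + 7×3 + 9×3 + 8×5 + 9×4 + 8×3 + 5×6 = 196
Proposal D: 9×3 + 7×2 + 9×2 + 8×4 + 9×2 + 8×5 + 5×4 = 169
Proposal E: 9×6 + 7×6 + 9×4 + 8×2 + 9×6 + 8×1 + 5×3 = 225
Proposal F: 9×4 + 7×5 + 9×5 + 8×6 + 9×5 + 8×2 + 5×1 = 230

Proposal F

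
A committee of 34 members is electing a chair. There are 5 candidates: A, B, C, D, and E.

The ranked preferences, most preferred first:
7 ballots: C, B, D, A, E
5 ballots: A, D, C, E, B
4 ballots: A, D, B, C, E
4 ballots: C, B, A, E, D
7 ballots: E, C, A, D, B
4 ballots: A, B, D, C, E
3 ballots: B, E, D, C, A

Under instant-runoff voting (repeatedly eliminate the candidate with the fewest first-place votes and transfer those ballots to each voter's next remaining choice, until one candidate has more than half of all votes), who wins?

Round 1: A 13, B 3, C 11, D 0, E 7. D eliminated.
Round 2: A 13, B 3, C 11, E 7. B eliminated.
Round 3: A 13, C 11, E 10. E eliminated.
Round 4: A 13, C 21. C has a majority (≥18).

C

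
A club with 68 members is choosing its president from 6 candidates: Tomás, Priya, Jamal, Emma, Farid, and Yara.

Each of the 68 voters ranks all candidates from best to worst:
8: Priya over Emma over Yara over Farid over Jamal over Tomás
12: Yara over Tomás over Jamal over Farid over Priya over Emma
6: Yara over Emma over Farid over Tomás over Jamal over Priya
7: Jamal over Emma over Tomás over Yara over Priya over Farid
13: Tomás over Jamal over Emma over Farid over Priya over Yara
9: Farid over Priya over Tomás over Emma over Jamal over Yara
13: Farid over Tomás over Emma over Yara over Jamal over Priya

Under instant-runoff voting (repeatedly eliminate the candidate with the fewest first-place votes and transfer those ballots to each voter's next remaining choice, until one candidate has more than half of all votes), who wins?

Round 1: Tomás 13, Priya 8, Jamal 7, Emma 0, Farid 22, Yara 18. Emma eliminated.
Round 2: Tomás 13, Priya 8, Jamal 7, Farid 22, Yara 18. Jamal eliminated.
Round 3: Tomás 20, Priya 8, Farid 22, Yara 18. Priya eliminated.
Round 4: Tomás 20, Farid 22, Yara 26. Tomás eliminated.
Round 5: Farid 35, Yara 33. Farid has a majority (≥35).

Farid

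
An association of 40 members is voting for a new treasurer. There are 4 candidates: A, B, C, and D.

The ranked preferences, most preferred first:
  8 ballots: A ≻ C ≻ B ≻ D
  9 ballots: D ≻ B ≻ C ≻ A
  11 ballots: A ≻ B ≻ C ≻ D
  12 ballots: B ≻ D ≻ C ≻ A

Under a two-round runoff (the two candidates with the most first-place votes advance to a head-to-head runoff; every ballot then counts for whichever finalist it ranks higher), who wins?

Round 1 first-place votes: A 19, B 12, C 0, D 9. A and B advance.
Runoff: A is ranked above B on 19 ballots, B above A on 21.

B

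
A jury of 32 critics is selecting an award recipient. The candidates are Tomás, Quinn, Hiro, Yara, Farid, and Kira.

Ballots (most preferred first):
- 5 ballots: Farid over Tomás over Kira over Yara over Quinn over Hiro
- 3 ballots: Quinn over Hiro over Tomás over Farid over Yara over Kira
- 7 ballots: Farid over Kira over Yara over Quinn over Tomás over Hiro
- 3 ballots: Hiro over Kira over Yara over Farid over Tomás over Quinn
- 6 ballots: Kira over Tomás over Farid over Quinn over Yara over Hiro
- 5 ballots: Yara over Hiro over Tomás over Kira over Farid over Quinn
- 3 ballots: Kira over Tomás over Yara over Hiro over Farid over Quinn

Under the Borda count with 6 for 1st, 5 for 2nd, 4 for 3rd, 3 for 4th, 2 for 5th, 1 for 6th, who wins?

Kira

Tomás: 5×5 + 3×4 + 7×2 + 3×2 + 6×5 + 5×4 + 3×5 = 122
Quinn: 5×2 + 3×6 + 7×3 + 3×1 + 6×3 + 5×1 + 3×1 = 78
Hiro: 5×1 + 3×5 + 7×1 + 3×6 + 6×1 + 5×5 + 3×3 = 85
Yara: 5×3 + 3×2 + 7×4 + 3×4 + 6×2 + 5×6 + 3×4 = 115
Farid: 5×6 + 3×3 + 7×6 + 3×3 + 6×4 + 5×2 + 3×2 = 130
Kira: 5×4 + 3×1 + 7×5 + 3×5 + 6×6 + 5×3 + 3×6 = 142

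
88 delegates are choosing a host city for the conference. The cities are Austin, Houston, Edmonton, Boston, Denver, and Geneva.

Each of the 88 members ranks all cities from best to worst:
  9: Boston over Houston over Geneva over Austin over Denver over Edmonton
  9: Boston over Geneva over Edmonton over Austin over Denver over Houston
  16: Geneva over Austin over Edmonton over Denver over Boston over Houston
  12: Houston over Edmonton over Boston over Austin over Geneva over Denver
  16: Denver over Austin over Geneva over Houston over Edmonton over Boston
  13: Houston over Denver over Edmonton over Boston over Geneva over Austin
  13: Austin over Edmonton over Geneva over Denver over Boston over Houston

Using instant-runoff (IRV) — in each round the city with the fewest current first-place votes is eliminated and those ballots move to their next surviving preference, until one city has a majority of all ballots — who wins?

Round 1: Austin 13, Houston 25, Edmonton 0, Boston 18, Denver 16, Geneva 16. Edmonton eliminated.
Round 2: Austin 13, Houston 25, Boston 18, Denver 16, Geneva 16. Austin eliminated.
Round 3: Houston 25, Boston 18, Denver 16, Geneva 29. Denver eliminated.
Round 4: Houston 25, Boston 18, Geneva 45. Geneva has a majority (≥45).

Geneva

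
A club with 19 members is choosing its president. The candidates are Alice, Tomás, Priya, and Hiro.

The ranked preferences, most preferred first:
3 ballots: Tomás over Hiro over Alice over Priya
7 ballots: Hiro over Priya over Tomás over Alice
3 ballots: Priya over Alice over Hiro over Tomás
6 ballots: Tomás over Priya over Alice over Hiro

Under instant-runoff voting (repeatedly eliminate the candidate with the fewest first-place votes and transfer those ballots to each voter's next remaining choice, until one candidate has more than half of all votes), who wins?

Round 1: Alice 0, Tomás 9, Priya 3, Hiro 7. Alice eliminated.
Round 2: Tomás 9, Priya 3, Hiro 7. Priya eliminated.
Round 3: Tomás 9, Hiro 10. Hiro has a majority (≥10).

Hiro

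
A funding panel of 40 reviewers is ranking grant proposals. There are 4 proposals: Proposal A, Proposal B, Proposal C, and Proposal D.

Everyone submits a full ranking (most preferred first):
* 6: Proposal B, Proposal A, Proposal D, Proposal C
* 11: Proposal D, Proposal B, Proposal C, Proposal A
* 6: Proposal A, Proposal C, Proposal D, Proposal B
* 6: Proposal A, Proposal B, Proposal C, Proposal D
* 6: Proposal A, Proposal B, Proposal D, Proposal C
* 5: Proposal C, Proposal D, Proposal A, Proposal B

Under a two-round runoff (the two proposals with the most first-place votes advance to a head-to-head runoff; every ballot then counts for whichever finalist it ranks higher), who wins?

Proposal A

Round 1 first-place votes: Proposal A 18, Proposal B 6, Proposal C 5, Proposal D 11. Proposal A and Proposal D advance.
Runoff: Proposal A is ranked above Proposal D on 24 ballots, Proposal D above Proposal A on 16.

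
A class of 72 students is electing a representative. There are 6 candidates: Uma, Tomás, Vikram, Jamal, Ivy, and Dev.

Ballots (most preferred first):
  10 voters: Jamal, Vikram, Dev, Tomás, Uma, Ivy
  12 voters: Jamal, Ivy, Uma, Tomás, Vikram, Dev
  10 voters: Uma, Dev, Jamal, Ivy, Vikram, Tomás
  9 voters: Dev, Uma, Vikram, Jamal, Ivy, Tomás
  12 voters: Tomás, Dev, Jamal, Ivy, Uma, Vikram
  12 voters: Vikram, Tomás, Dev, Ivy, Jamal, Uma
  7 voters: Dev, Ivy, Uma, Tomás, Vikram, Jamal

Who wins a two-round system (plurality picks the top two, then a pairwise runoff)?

Round 1 first-place votes: Uma 10, Tomás 12, Vikram 12, Jamal 22, Ivy 0, Dev 16. Jamal and Dev advance.
Runoff: Jamal is ranked above Dev on 22 ballots, Dev above Jamal on 50.

Dev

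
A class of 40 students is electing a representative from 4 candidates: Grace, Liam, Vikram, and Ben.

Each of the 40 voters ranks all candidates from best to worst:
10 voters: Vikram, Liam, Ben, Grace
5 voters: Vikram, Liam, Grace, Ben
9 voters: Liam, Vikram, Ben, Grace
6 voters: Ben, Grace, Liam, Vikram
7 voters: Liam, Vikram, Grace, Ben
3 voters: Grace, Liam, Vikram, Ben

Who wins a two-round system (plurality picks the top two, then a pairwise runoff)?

Liam

Round 1 first-place votes: Grace 3, Liam 16, Vikram 15, Ben 6. Liam and Vikram advance.
Runoff: Liam is ranked above Vikram on 25 ballots, Vikram above Liam on 15.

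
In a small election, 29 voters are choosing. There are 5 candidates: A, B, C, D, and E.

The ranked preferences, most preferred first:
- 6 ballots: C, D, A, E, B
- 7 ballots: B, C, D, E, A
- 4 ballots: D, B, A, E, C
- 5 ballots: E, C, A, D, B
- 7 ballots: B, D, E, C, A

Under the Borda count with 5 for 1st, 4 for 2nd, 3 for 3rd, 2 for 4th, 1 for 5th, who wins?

A: 6×3 + 7×1 + 4×3 + 5×3 + 7×1 = 59
B: 6×1 + 7×5 + 4×4 + 5×1 + 7×5 = 97
C: 6×5 + 7×4 + 4×1 + 5×4 + 7×2 = 96
D: 6×4 + 7×3 + 4×5 + 5×2 + 7×4 = 103
E: 6×2 + 7×2 + 4×2 + 5×5 + 7×3 = 80

D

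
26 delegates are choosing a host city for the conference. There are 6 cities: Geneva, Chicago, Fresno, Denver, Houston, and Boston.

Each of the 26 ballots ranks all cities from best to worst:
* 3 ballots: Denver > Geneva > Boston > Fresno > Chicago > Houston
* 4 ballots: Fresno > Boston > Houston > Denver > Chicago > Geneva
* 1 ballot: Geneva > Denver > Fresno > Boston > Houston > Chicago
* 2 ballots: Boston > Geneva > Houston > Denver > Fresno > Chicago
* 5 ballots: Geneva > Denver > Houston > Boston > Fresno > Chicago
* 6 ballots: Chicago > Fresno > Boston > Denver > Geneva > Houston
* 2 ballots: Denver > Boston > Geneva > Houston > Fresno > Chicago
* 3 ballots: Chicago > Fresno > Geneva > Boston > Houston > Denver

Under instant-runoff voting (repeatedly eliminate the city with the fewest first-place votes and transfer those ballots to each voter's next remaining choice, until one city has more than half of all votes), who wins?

Round 1: Geneva 6, Chicago 9, Fresno 4, Denver 5, Houston 0, Boston 2. Houston eliminated.
Round 2: Geneva 6, Chicago 9, Fresno 4, Denver 5, Boston 2. Boston eliminated.
Round 3: Geneva 8, Chicago 9, Fresno 4, Denver 5. Fresno eliminated.
Round 4: Geneva 8, Chicago 9, Denver 9. Geneva eliminated.
Round 5: Chicago 9, Denver 17. Denver has a majority (≥14).

Denver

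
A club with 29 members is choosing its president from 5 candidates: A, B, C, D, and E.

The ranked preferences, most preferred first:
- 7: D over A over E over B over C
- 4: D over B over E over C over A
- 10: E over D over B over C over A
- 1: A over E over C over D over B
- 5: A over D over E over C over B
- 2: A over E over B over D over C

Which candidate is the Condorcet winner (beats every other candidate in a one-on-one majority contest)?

D

D vs A: 21–8
D vs B: 27–2
D vs C: 28–1
D vs E: 16–13
D beats every other candidate.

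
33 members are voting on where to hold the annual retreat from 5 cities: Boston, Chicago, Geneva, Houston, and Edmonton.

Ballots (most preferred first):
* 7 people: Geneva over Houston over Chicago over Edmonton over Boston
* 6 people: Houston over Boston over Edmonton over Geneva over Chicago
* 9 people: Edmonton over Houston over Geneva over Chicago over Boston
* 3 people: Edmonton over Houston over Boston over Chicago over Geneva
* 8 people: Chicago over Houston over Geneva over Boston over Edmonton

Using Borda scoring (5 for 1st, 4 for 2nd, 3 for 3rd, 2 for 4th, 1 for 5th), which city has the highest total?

Boston: 7×1 + 6×4 + 9×1 + 3×3 + 8×2 = 65
Chicago: 7×3 + 6×1 + 9×2 + 3×2 + 8×5 = 91
Geneva: 7×5 + 6×2 + 9×3 + 3×1 + 8×3 = 101
Houston: 7×4 + 6×5 + 9×4 + 3×4 + 8×4 = 138
Edmonton: 7×2 + 6×3 + 9×5 + 3×5 + 8×1 = 100

Houston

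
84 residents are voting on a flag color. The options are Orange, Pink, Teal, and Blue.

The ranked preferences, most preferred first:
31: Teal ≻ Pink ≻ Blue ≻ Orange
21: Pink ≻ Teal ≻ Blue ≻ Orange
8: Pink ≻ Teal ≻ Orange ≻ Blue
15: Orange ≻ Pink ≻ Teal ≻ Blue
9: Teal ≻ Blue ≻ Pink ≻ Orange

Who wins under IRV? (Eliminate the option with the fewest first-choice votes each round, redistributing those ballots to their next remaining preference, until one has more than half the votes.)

Pink

Round 1: Orange 15, Pink 29, Teal 40, Blue 0. Blue eliminated.
Round 2: Orange 15, Pink 29, Teal 40. Orange eliminated.
Round 3: Pink 44, Teal 40. Pink has a majority (≥43).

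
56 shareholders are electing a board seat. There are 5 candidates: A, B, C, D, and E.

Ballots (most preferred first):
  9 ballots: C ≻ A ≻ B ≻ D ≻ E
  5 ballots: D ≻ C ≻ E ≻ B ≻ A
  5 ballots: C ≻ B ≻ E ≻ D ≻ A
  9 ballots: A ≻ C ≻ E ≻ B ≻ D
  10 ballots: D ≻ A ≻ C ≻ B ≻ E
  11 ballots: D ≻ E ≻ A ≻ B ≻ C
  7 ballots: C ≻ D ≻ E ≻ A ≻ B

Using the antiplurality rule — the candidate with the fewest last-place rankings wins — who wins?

Last-place votes: A 10, B 7, C 11, D 9, E 19.

B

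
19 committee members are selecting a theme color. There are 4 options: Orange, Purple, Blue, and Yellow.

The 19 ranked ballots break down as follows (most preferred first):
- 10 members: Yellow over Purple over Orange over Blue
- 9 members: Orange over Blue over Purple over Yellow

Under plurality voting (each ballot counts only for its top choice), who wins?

First-place votes: Orange 9, Purple 0, Blue 0, Yellow 10.

Yellow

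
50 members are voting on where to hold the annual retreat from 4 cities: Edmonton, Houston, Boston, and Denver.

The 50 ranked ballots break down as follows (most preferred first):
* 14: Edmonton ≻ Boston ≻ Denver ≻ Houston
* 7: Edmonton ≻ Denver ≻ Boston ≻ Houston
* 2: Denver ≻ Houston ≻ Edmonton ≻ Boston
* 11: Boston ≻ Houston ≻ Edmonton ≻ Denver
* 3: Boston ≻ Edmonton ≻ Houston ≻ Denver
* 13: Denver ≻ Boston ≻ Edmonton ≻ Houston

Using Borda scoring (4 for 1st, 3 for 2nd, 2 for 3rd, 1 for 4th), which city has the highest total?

Edmonton: 14×4 + 7×4 + 2×2 + 11×2 + 3×3 + 13×2 = 145
Houston: 14×1 + 7×1 + 2×3 + 11×3 + 3×2 + 13×1 = 79
Boston: 14×3 + 7×2 + 2×1 + 11×4 + 3×4 + 13×3 = 153
Denver: 14×2 + 7×3 + 2×4 + 11×1 + 3×1 + 13×4 = 123

Boston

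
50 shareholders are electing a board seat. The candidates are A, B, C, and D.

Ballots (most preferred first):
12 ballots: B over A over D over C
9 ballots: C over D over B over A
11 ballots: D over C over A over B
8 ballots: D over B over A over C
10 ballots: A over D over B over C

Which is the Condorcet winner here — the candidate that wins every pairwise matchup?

D

D vs A: 28–22
D vs B: 38–12
D vs C: 41–9
D beats every other candidate.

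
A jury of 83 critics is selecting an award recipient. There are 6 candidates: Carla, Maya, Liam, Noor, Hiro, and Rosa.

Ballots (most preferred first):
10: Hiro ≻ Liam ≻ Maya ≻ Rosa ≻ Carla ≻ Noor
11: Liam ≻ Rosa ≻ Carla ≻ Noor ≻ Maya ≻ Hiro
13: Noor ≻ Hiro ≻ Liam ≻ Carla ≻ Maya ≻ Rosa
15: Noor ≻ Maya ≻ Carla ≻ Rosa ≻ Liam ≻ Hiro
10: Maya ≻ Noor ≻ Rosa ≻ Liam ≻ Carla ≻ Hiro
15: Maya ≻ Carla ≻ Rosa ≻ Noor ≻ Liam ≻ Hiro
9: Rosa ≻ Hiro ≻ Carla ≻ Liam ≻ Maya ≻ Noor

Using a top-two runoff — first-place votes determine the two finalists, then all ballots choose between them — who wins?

Maya

Round 1 first-place votes: Carla 0, Maya 25, Liam 11, Noor 28, Hiro 10, Rosa 9. Noor and Maya advance.
Runoff: Noor is ranked above Maya on 39 ballots, Maya above Noor on 44.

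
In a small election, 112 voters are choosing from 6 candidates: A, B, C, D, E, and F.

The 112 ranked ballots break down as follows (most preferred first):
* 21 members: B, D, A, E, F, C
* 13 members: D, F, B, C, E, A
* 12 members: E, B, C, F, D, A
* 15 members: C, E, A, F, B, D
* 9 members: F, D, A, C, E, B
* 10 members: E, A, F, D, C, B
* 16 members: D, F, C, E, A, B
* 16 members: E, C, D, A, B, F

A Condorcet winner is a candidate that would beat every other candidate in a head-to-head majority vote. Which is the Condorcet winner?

D vs A: 87–25
D vs B: 64–48
D vs C: 69–43
D vs E: 59–53
D vs F: 66–46
D beats every other candidate.

D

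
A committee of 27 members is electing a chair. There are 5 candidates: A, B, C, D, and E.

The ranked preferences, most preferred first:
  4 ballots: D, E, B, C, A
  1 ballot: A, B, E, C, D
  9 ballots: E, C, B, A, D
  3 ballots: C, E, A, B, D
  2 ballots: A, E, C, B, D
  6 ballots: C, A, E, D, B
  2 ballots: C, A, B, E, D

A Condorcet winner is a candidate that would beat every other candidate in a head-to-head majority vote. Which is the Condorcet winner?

E vs A: 16–11
E vs B: 24–3
E vs C: 16–11
E vs D: 23–4
E beats every other candidate.

E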